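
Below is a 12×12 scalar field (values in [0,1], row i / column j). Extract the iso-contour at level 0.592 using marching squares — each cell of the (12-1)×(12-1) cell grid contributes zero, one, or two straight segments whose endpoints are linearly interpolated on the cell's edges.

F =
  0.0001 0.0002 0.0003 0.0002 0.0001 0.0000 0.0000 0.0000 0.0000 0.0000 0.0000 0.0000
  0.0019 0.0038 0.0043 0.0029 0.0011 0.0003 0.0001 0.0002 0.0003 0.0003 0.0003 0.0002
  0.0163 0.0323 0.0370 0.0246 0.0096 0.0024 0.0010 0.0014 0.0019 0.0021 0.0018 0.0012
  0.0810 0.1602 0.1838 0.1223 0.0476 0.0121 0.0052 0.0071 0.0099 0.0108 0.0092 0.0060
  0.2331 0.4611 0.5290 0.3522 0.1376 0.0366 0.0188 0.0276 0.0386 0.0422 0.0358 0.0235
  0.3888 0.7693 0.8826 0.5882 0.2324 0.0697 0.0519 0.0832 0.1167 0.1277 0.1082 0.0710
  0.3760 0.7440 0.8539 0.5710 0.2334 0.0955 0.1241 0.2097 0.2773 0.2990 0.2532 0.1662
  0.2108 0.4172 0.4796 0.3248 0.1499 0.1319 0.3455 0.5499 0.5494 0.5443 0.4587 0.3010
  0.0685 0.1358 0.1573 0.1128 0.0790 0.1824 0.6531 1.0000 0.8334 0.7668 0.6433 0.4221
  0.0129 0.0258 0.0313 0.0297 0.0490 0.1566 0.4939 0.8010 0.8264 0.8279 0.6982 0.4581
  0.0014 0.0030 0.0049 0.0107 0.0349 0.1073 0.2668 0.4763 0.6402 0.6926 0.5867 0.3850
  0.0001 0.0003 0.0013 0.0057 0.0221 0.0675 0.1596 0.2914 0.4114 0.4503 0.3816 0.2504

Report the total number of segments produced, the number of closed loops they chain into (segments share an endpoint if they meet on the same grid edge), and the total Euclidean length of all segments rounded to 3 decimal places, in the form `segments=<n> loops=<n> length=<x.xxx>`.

segments=24 loops=2 length=20.204

cell (4,0): code 0100 → (4.425,1.000)–(5.000,0.534)
cell (4,1): code 1100 → (4.178,2.000)–(4.425,1.000)
cell (4,2): code 1000 → (5.000,2.987)–(4.178,2.000)
cell (5,0): code 0110 → (5.000,0.534)–(6.000,0.587)
cell (5,2): code 1001 → (6.000,2.926)–(5.000,2.987)
cell (6,0): code 0010 → (6.000,0.587)–(6.465,1.000)
cell (6,1): code 0011 → (6.465,1.000)–(6.700,2.000)
cell (6,2): code 0001 → (6.700,2.000)–(6.000,2.926)
cell (7,5): code 0100 → (7.801,6.000)–(8.000,5.870)
cell (7,6): code 1100 → (7.094,7.000)–(7.801,6.000)
cell (7,7): code 1100 → (7.150,8.000)–(7.094,7.000)
cell (7,8): code 1100 → (7.214,9.000)–(7.150,8.000)
cell (7,9): code 1100 → (7.722,10.000)–(7.214,9.000)
cell (7,10): code 1000 → (8.000,10.232)–(7.722,10.000)
cell (8,5): code 0010 → (8.000,5.870)–(8.384,6.000)
cell (8,6): code 0111 → (8.384,6.000)–(9.000,6.319)
cell (8,10): code 1001 → (9.000,10.442)–(8.000,10.232)
cell (9,6): code 0010 → (9.000,6.319)–(9.644,7.000)
cell (9,7): code 0111 → (9.644,7.000)–(10.000,7.706)
cell (9,9): code 1011 → (10.000,9.950)–(9.952,10.000)
cell (9,10): code 0001 → (9.952,10.000)–(9.000,10.442)
cell (10,7): code 0010 → (10.000,7.706)–(10.211,8.000)
cell (10,8): code 0011 → (10.211,8.000)–(10.415,9.000)
cell (10,9): code 0001 → (10.415,9.000)–(10.000,9.950)
total: 24 segments, chained into 2 closed loop(s), length Σ = 20.204160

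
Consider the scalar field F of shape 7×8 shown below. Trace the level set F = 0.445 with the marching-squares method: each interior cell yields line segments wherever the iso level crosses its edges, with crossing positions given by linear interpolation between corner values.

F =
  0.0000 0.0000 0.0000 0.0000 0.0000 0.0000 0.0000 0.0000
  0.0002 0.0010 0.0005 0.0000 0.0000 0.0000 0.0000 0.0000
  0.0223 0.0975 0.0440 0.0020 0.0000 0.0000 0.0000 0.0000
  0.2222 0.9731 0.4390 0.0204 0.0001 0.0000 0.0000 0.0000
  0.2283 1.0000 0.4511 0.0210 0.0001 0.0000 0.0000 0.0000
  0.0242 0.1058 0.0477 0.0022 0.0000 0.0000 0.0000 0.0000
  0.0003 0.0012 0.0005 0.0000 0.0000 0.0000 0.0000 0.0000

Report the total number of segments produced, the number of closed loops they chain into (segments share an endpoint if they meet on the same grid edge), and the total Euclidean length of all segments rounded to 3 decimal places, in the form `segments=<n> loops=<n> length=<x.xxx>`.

segments=8 loops=1 length=6.225

cell (2,0): code 0100 → (2.397,1.000)–(3.000,0.297)
cell (2,1): code 1000 → (3.000,1.989)–(2.397,1.000)
cell (3,0): code 0110 → (3.000,0.297)–(4.000,0.281)
cell (3,1): code 1101 → (3.496,2.000)–(3.000,1.989)
cell (3,2): code 1000 → (4.000,2.014)–(3.496,2.000)
cell (4,0): code 0010 → (4.000,0.281)–(4.621,1.000)
cell (4,1): code 0011 → (4.621,1.000)–(4.015,2.000)
cell (4,2): code 0001 → (4.015,2.000)–(4.000,2.014)
total: 8 segments, chained into 1 closed loop(s), length Σ = 6.224905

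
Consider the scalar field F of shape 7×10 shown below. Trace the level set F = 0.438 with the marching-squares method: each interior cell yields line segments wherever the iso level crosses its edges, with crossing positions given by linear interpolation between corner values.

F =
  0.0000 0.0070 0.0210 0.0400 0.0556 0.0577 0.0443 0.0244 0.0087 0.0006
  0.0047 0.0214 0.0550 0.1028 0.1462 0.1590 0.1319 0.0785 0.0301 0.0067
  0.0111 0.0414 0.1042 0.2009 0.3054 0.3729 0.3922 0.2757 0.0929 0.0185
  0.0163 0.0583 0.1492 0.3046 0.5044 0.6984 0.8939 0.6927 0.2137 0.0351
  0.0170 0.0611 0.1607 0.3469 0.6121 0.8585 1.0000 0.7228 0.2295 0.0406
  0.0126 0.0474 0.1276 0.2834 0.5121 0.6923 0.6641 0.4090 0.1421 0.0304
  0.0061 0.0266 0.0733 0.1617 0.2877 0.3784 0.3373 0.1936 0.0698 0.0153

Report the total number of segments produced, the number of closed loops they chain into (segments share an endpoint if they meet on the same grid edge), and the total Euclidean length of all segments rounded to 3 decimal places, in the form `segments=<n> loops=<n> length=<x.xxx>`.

segments=14 loops=1 length=12.465

cell (2,3): code 0100 → (2.666,4.000)–(3.000,3.668)
cell (2,4): code 1100 → (2.200,5.000)–(2.666,4.000)
cell (2,5): code 1100 → (2.091,6.000)–(2.200,5.000)
cell (2,6): code 1100 → (2.389,7.000)–(2.091,6.000)
cell (2,7): code 1000 → (3.000,7.532)–(2.389,7.000)
cell (3,3): code 0110 → (3.000,3.668)–(4.000,3.344)
cell (3,7): code 1001 → (4.000,7.577)–(3.000,7.532)
cell (4,3): code 0110 → (4.000,3.344)–(5.000,3.676)
cell (4,6): code 1011 → (5.000,6.886)–(4.908,7.000)
cell (4,7): code 0001 → (4.908,7.000)–(4.000,7.577)
cell (5,3): code 0010 → (5.000,3.676)–(5.330,4.000)
cell (5,4): code 0011 → (5.330,4.000)–(5.810,5.000)
cell (5,5): code 0011 → (5.810,5.000)–(5.692,6.000)
cell (5,6): code 0001 → (5.692,6.000)–(5.000,6.886)
total: 14 segments, chained into 1 closed loop(s), length Σ = 12.464885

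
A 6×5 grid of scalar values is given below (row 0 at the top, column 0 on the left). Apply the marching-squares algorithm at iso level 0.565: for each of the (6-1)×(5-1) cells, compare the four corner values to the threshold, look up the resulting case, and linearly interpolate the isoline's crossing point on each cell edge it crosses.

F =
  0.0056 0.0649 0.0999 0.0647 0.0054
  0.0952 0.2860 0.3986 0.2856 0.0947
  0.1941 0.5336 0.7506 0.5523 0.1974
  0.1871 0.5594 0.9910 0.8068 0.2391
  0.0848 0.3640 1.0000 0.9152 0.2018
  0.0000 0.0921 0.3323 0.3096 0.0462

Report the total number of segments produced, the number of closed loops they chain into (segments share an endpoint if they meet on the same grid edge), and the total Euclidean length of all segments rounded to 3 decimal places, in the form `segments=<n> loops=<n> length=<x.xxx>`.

segments=10 loops=1 length=8.963

cell (1,1): code 0100 → (1.473,2.000)–(2.000,1.145)
cell (1,2): code 1000 → (2.000,2.936)–(1.473,2.000)
cell (2,1): code 0110 → (2.000,1.145)–(3.000,1.013)
cell (2,2): code 1101 → (2.050,3.000)–(2.000,2.936)
cell (2,3): code 1000 → (3.000,3.426)–(2.050,3.000)
cell (3,1): code 0110 → (3.000,1.013)–(4.000,1.316)
cell (3,3): code 1001 → (4.000,3.491)–(3.000,3.426)
cell (4,1): code 0010 → (4.000,1.316)–(4.651,2.000)
cell (4,2): code 0011 → (4.651,2.000)–(4.578,3.000)
cell (4,3): code 0001 → (4.578,3.000)–(4.000,3.491)
total: 10 segments, chained into 1 closed loop(s), length Σ = 8.962870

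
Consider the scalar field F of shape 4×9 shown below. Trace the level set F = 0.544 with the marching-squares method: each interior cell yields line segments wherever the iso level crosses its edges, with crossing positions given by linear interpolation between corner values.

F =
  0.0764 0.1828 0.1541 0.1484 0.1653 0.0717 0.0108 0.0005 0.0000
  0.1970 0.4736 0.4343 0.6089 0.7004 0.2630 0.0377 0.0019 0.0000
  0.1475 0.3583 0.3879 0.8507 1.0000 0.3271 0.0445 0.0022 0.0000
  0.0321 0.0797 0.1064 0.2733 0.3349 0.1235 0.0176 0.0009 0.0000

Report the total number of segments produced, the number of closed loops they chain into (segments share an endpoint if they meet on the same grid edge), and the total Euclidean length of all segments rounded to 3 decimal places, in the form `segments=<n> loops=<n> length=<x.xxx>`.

segments=8 loops=1 length=6.787

cell (0,2): code 0100 → (0.859,3.000)–(1.000,2.628)
cell (0,3): code 1100 → (0.708,4.000)–(0.859,3.000)
cell (0,4): code 1000 → (1.000,4.358)–(0.708,4.000)
cell (1,2): code 0110 → (1.000,2.628)–(2.000,2.337)
cell (1,4): code 1001 → (2.000,4.678)–(1.000,4.358)
cell (2,2): code 0010 → (2.000,2.337)–(2.531,3.000)
cell (2,3): code 0011 → (2.531,3.000)–(2.686,4.000)
cell (2,4): code 0001 → (2.686,4.000)–(2.000,4.678)
total: 8 segments, chained into 1 closed loop(s), length Σ = 6.787364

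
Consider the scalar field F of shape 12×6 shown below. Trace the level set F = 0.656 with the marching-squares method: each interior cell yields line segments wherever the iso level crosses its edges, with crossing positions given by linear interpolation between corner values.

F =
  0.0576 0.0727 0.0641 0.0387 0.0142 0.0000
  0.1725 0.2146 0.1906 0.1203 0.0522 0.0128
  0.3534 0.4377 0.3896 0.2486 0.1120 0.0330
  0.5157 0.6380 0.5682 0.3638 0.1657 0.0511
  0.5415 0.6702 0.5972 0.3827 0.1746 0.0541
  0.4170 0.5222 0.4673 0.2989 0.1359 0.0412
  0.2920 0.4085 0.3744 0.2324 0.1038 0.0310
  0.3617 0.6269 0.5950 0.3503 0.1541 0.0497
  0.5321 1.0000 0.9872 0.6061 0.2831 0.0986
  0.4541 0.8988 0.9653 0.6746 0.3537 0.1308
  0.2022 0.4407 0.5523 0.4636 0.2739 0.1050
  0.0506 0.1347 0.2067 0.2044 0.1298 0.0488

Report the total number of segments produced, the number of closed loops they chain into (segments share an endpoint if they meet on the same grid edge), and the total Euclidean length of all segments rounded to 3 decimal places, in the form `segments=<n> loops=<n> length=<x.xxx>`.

cell (3,0): code 0100 → (3.559,1.000)–(4.000,0.890)
cell (3,1): code 1000 → (4.000,1.195)–(3.559,1.000)
cell (4,0): code 0010 → (4.000,0.890)–(4.096,1.000)
cell (4,1): code 0001 → (4.096,1.000)–(4.000,1.195)
cell (7,0): code 0100 → (7.078,1.000)–(8.000,0.265)
cell (7,1): code 1100 → (7.156,2.000)–(7.078,1.000)
cell (7,2): code 1000 → (8.000,2.869)–(7.156,2.000)
cell (8,0): code 0110 → (8.000,0.265)–(9.000,0.454)
cell (8,2): code 1101 → (8.728,3.000)–(8.000,2.869)
cell (8,3): code 1000 → (9.000,3.058)–(8.728,3.000)
cell (9,0): code 0010 → (9.000,0.454)–(9.530,1.000)
cell (9,1): code 0011 → (9.530,1.000)–(9.749,2.000)
cell (9,2): code 0011 → (9.749,2.000)–(9.088,3.000)
cell (9,3): code 0001 → (9.088,3.000)–(9.000,3.058)
total: 14 segments, chained into 2 closed loop(s), length Σ = 9.817933

segments=14 loops=2 length=9.818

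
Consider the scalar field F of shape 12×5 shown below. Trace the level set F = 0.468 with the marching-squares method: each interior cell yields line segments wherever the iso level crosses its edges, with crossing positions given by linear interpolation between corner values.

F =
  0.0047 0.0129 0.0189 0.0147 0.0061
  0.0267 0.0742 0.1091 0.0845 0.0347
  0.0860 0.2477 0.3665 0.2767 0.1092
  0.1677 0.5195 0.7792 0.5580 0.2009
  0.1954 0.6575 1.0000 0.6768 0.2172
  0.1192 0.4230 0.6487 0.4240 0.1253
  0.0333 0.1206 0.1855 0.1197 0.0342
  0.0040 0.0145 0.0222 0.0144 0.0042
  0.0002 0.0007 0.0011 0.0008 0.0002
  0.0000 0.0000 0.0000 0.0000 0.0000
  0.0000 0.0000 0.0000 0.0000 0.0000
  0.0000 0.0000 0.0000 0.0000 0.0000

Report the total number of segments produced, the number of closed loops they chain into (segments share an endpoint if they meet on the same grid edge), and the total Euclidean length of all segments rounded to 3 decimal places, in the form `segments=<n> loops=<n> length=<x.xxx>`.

cell (2,0): code 0100 → (2.811,1.000)–(3.000,0.854)
cell (2,1): code 1100 → (2.246,2.000)–(2.811,1.000)
cell (2,2): code 1100 → (2.680,3.000)–(2.246,2.000)
cell (2,3): code 1000 → (3.000,3.252)–(2.680,3.000)
cell (3,0): code 0110 → (3.000,0.854)–(4.000,0.590)
cell (3,3): code 1001 → (4.000,3.454)–(3.000,3.252)
cell (4,0): code 0010 → (4.000,0.590)–(4.808,1.000)
cell (4,1): code 0111 → (4.808,1.000)–(5.000,1.199)
cell (4,2): code 1011 → (5.000,2.804)–(4.826,3.000)
cell (4,3): code 0001 → (4.826,3.000)–(4.000,3.454)
cell (5,1): code 0010 → (5.000,1.199)–(5.390,2.000)
cell (5,2): code 0001 → (5.390,2.000)–(5.000,2.804)
total: 12 segments, chained into 1 closed loop(s), length Σ = 9.111678

segments=12 loops=1 length=9.112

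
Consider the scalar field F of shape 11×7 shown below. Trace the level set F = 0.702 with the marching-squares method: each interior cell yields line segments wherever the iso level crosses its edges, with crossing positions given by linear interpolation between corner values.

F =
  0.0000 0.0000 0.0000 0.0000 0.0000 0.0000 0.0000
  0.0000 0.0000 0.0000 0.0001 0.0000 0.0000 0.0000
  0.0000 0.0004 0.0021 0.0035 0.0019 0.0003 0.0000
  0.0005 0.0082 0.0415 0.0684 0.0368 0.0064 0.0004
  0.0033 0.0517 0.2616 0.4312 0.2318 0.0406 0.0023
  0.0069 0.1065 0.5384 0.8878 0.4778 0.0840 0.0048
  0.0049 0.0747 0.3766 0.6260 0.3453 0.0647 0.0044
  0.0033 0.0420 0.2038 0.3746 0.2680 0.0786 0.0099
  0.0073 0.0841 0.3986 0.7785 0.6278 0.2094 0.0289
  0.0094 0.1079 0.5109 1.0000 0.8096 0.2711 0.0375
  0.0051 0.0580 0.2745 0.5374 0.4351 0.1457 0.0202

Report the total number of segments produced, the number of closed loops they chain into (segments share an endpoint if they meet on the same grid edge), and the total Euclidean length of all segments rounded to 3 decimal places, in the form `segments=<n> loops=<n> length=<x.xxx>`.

cell (4,2): code 0100 → (4.593,3.000)–(5.000,2.468)
cell (4,3): code 1000 → (5.000,3.453)–(4.593,3.000)
cell (5,2): code 0010 → (5.000,2.468)–(5.710,3.000)
cell (5,3): code 0001 → (5.710,3.000)–(5.000,3.453)
cell (7,2): code 0100 → (7.811,3.000)–(8.000,2.799)
cell (7,3): code 1000 → (8.000,3.508)–(7.811,3.000)
cell (8,2): code 0110 → (8.000,2.799)–(9.000,2.391)
cell (8,3): code 1101 → (8.408,4.000)–(8.000,3.508)
cell (8,4): code 1000 → (9.000,4.200)–(8.408,4.000)
cell (9,2): code 0010 → (9.000,2.391)–(9.644,3.000)
cell (9,3): code 0011 → (9.644,3.000)–(9.287,4.000)
cell (9,4): code 0001 → (9.287,4.000)–(9.000,4.200)
total: 12 segments, chained into 2 closed loop(s), length Σ = 8.468410

segments=12 loops=2 length=8.468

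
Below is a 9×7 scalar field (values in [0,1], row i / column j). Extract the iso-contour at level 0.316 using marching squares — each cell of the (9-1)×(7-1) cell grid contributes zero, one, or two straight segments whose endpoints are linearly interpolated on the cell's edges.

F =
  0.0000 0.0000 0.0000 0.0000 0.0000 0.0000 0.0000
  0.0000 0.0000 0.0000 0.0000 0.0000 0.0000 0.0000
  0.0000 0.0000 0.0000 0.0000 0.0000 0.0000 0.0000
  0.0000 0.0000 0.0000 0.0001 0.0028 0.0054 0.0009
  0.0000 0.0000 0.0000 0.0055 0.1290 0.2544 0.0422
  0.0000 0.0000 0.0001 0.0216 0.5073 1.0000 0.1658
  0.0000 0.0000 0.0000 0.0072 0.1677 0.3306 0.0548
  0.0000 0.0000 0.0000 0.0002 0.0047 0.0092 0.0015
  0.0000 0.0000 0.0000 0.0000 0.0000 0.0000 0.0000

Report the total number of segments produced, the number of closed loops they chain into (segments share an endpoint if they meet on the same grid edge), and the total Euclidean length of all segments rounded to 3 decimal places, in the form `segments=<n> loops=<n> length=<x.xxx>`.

segments=8 loops=1 length=6.080

cell (4,3): code 0100 → (4.494,4.000)–(5.000,3.606)
cell (4,4): code 1100 → (4.083,5.000)–(4.494,4.000)
cell (4,5): code 1000 → (5.000,5.820)–(4.083,5.000)
cell (5,3): code 0010 → (5.000,3.606)–(5.563,4.000)
cell (5,4): code 0111 → (5.563,4.000)–(6.000,4.910)
cell (5,5): code 1001 → (6.000,5.053)–(5.000,5.820)
cell (6,4): code 0010 → (6.000,4.910)–(6.045,5.000)
cell (6,5): code 0001 → (6.045,5.000)–(6.000,5.053)
total: 8 segments, chained into 1 closed loop(s), length Σ = 6.080368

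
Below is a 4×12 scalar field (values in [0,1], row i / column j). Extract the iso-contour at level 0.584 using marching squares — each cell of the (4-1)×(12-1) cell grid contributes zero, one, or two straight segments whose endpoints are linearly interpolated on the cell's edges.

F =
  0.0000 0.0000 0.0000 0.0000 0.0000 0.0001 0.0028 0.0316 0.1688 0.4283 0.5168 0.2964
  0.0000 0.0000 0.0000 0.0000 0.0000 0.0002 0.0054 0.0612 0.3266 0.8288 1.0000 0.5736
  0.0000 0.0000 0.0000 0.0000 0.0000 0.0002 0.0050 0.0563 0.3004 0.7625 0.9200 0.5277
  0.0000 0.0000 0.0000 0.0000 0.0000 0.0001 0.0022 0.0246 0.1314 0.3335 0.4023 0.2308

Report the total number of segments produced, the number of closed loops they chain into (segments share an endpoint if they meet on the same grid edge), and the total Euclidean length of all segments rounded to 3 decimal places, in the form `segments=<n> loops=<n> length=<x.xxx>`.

segments=8 loops=1 length=7.795

cell (0,8): code 0100 → (0.389,9.000)–(1.000,8.513)
cell (0,9): code 1100 → (0.139,10.000)–(0.389,9.000)
cell (0,10): code 1000 → (1.000,10.976)–(0.139,10.000)
cell (1,8): code 0110 → (1.000,8.513)–(2.000,8.614)
cell (1,10): code 1001 → (2.000,10.856)–(1.000,10.976)
cell (2,8): code 0010 → (2.000,8.614)–(2.416,9.000)
cell (2,9): code 0011 → (2.416,9.000)–(2.649,10.000)
cell (2,10): code 0001 → (2.649,10.000)–(2.000,10.856)
total: 8 segments, chained into 1 closed loop(s), length Σ = 7.794979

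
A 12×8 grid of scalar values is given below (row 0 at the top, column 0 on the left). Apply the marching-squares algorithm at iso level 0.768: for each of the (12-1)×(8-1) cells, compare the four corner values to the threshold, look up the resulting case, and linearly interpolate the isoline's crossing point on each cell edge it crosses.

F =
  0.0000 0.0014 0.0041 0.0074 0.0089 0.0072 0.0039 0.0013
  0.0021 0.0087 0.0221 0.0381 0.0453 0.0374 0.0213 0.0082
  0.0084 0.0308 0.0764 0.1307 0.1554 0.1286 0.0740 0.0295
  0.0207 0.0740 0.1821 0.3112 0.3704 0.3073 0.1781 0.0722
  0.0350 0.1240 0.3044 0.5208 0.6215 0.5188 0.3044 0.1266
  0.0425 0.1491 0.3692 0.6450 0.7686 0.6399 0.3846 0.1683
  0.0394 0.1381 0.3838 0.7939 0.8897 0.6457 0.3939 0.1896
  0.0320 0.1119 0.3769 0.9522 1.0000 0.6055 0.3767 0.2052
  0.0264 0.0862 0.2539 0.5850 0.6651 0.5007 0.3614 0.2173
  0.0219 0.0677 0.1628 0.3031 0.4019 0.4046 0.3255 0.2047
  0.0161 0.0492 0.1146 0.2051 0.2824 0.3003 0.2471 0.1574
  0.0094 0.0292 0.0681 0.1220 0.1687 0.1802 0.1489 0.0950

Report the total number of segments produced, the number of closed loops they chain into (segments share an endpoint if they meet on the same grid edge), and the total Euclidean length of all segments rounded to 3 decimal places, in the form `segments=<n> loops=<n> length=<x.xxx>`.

cell (4,3): code 0100 → (4.996,4.000)–(5.000,3.995)
cell (4,4): code 1000 → (5.000,4.005)–(4.996,4.000)
cell (5,2): code 0100 → (5.826,3.000)–(6.000,2.937)
cell (5,3): code 1110 → (5.000,3.995)–(5.826,3.000)
cell (5,4): code 1001 → (6.000,4.499)–(5.000,4.005)
cell (6,2): code 0110 → (6.000,2.937)–(7.000,2.680)
cell (6,4): code 1001 → (7.000,4.588)–(6.000,4.499)
cell (7,2): code 0010 → (7.000,2.680)–(7.502,3.000)
cell (7,3): code 0011 → (7.502,3.000)–(7.693,4.000)
cell (7,4): code 0001 → (7.693,4.000)–(7.000,4.588)
total: 10 segments, chained into 1 closed loop(s), length Σ = 7.164714

segments=10 loops=1 length=7.165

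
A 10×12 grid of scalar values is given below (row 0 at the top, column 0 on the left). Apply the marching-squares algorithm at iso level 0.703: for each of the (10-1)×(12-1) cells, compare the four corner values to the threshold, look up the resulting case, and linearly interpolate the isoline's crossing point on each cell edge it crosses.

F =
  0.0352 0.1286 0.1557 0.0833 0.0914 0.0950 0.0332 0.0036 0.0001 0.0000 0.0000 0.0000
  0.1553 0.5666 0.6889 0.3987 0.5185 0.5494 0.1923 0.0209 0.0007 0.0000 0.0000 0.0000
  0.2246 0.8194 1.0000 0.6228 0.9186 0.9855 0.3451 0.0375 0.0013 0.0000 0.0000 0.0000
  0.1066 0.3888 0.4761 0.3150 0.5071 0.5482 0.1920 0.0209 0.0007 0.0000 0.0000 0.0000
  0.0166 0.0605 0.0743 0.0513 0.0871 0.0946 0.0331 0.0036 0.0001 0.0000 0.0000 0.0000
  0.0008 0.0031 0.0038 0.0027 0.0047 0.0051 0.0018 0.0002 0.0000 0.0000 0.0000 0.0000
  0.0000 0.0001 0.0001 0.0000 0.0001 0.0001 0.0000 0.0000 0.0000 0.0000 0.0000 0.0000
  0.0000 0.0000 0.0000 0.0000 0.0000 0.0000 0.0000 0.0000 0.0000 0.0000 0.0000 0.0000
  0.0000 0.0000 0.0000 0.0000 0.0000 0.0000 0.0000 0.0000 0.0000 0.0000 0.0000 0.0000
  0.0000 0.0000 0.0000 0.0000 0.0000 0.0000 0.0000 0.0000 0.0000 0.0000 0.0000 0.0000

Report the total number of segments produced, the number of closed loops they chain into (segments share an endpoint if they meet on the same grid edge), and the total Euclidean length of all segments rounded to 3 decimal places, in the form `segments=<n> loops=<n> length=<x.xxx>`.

cell (1,0): code 0100 → (1.540,1.000)–(2.000,0.804)
cell (1,1): code 1100 → (1.045,2.000)–(1.540,1.000)
cell (1,2): code 1000 → (2.000,2.787)–(1.045,2.000)
cell (1,3): code 0100 → (1.461,4.000)–(2.000,3.271)
cell (1,4): code 1100 → (1.352,5.000)–(1.461,4.000)
cell (1,5): code 1000 → (2.000,5.441)–(1.352,5.000)
cell (2,0): code 0010 → (2.000,0.804)–(2.270,1.000)
cell (2,1): code 0011 → (2.270,1.000)–(2.567,2.000)
cell (2,2): code 0001 → (2.567,2.000)–(2.000,2.787)
cell (2,3): code 0010 → (2.000,3.271)–(2.524,4.000)
cell (2,4): code 0011 → (2.524,4.000)–(2.646,5.000)
cell (2,5): code 0001 → (2.646,5.000)–(2.000,5.441)
total: 12 segments, chained into 2 closed loop(s), length Σ = 10.583664

segments=12 loops=2 length=10.584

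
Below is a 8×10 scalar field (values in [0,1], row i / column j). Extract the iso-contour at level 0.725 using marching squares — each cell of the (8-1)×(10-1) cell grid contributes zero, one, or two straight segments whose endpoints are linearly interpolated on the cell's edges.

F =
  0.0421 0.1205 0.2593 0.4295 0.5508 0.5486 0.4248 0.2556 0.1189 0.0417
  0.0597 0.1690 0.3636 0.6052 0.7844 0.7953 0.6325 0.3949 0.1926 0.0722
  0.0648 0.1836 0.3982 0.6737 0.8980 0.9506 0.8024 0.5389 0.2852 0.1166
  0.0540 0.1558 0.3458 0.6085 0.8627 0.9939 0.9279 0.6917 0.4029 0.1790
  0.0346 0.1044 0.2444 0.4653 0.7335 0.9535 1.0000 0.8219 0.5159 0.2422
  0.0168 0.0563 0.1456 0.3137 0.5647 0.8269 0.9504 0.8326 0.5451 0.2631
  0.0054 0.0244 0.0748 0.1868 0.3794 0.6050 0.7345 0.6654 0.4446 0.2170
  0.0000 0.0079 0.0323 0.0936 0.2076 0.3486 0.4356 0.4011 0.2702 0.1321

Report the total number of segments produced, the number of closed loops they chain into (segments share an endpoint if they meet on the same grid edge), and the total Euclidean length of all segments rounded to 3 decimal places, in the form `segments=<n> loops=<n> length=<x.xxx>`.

segments=20 loops=1 length=14.519

cell (0,3): code 0100 → (0.746,4.000)–(1.000,3.669)
cell (0,4): code 1100 → (0.715,5.000)–(0.746,4.000)
cell (0,5): code 1000 → (1.000,5.432)–(0.715,5.000)
cell (1,3): code 0110 → (1.000,3.669)–(2.000,3.229)
cell (1,5): code 1101 → (1.544,6.000)–(1.000,5.432)
cell (1,6): code 1000 → (2.000,6.294)–(1.544,6.000)
cell (2,3): code 0110 → (2.000,3.229)–(3.000,3.458)
cell (2,6): code 1001 → (3.000,6.859)–(2.000,6.294)
cell (3,3): code 0110 → (3.000,3.458)–(4.000,3.968)
cell (3,6): code 1101 → (3.256,7.000)–(3.000,6.859)
cell (3,7): code 1000 → (4.000,7.317)–(3.256,7.000)
cell (4,3): code 0010 → (4.000,3.968)–(4.050,4.000)
cell (4,4): code 0111 → (4.050,4.000)–(5.000,4.611)
cell (4,7): code 1001 → (5.000,7.374)–(4.000,7.317)
cell (5,4): code 0010 → (5.000,4.611)–(5.459,5.000)
cell (5,5): code 0111 → (5.459,5.000)–(6.000,5.927)
cell (5,6): code 1011 → (6.000,6.137)–(5.644,7.000)
cell (5,7): code 0001 → (5.644,7.000)–(5.000,7.374)
cell (6,5): code 0010 → (6.000,5.927)–(6.032,6.000)
cell (6,6): code 0001 → (6.032,6.000)–(6.000,6.137)
total: 20 segments, chained into 1 closed loop(s), length Σ = 14.519010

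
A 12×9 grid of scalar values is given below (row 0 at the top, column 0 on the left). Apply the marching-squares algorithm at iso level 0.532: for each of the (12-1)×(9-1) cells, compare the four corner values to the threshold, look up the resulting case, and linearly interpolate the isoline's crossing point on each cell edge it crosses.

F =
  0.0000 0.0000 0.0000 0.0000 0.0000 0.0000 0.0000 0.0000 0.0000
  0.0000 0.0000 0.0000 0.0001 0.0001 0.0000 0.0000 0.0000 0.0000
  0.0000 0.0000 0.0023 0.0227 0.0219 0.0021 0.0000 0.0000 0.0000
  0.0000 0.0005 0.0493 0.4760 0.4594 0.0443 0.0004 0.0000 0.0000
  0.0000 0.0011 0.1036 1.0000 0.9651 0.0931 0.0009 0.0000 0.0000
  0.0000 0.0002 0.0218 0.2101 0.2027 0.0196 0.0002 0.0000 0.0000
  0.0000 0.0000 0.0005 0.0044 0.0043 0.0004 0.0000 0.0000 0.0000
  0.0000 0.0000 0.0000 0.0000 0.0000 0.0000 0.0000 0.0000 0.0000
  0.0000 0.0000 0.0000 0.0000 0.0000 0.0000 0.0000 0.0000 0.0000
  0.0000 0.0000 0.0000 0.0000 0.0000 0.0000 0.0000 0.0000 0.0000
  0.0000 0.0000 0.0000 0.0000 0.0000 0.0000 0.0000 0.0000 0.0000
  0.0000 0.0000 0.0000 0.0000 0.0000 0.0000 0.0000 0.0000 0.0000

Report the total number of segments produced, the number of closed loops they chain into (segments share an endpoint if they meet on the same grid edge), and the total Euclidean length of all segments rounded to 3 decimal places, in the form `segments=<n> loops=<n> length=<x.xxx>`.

cell (3,2): code 0100 → (3.107,3.000)–(4.000,2.478)
cell (3,3): code 1100 → (3.144,4.000)–(3.107,3.000)
cell (3,4): code 1000 → (4.000,4.497)–(3.144,4.000)
cell (4,2): code 0010 → (4.000,2.478)–(4.592,3.000)
cell (4,3): code 0011 → (4.592,3.000)–(4.568,4.000)
cell (4,4): code 0001 → (4.568,4.000)–(4.000,4.497)
total: 6 segments, chained into 1 closed loop(s), length Σ = 5.569809

segments=6 loops=1 length=5.570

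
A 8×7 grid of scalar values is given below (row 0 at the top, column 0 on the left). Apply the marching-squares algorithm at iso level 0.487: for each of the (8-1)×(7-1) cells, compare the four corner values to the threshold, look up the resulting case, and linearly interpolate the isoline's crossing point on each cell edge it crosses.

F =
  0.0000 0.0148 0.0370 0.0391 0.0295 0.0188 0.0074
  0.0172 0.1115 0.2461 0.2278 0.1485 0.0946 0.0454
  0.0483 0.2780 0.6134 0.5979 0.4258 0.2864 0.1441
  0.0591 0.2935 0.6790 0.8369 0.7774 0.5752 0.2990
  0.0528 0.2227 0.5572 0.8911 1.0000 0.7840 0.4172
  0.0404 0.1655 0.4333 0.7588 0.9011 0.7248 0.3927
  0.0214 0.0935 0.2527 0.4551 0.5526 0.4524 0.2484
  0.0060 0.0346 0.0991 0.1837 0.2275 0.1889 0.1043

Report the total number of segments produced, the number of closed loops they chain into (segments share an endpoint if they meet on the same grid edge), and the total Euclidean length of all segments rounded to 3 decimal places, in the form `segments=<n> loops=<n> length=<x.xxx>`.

segments=18 loops=1 length=13.873

cell (1,1): code 0100 → (1.656,2.000)–(2.000,1.623)
cell (1,2): code 1100 → (1.700,3.000)–(1.656,2.000)
cell (1,3): code 1000 → (2.000,3.644)–(1.700,3.000)
cell (2,1): code 0110 → (2.000,1.623)–(3.000,1.502)
cell (2,3): code 1101 → (2.174,4.000)–(2.000,3.644)
cell (2,4): code 1100 → (2.695,5.000)–(2.174,4.000)
cell (2,5): code 1000 → (3.000,5.319)–(2.695,5.000)
cell (3,1): code 0110 → (3.000,1.502)–(4.000,1.790)
cell (3,5): code 1001 → (4.000,5.810)–(3.000,5.319)
cell (4,1): code 0010 → (4.000,1.790)–(4.567,2.000)
cell (4,2): code 0111 → (4.567,2.000)–(5.000,2.165)
cell (4,5): code 1001 → (5.000,5.716)–(4.000,5.810)
cell (5,2): code 0010 → (5.000,2.165)–(5.895,3.000)
cell (5,3): code 0111 → (5.895,3.000)–(6.000,3.327)
cell (5,4): code 1011 → (6.000,4.655)–(5.873,5.000)
cell (5,5): code 0001 → (5.873,5.000)–(5.000,5.716)
cell (6,3): code 0010 → (6.000,3.327)–(6.202,4.000)
cell (6,4): code 0001 → (6.202,4.000)–(6.000,4.655)
total: 18 segments, chained into 1 closed loop(s), length Σ = 13.873418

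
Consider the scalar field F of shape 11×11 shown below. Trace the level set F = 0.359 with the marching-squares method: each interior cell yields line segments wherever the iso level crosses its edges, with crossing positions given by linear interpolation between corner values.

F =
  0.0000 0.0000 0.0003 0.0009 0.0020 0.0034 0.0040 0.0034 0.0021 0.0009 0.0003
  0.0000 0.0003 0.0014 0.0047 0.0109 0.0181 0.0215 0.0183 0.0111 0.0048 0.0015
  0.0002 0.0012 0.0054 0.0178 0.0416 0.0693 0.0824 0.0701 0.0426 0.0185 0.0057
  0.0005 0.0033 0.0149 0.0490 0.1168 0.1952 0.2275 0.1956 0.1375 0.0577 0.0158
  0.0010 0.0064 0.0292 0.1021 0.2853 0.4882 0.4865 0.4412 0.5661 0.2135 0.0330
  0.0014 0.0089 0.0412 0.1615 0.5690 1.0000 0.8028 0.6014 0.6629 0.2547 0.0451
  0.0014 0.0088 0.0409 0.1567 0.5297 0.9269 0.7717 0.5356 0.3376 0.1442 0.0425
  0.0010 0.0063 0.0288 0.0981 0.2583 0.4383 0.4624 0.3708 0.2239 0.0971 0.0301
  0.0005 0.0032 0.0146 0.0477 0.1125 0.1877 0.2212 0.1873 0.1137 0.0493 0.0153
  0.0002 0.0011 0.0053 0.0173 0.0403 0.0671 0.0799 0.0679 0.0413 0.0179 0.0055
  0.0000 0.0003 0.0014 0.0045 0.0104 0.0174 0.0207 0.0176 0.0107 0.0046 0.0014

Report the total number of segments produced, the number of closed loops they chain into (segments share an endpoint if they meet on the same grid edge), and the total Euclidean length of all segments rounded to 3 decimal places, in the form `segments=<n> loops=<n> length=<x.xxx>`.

cell (3,4): code 0100 → (3.559,5.000)–(4.000,4.363)
cell (3,5): code 1100 → (3.508,6.000)–(3.559,5.000)
cell (3,6): code 1100 → (3.665,7.000)–(3.508,6.000)
cell (3,7): code 1100 → (3.517,8.000)–(3.665,7.000)
cell (3,8): code 1000 → (4.000,8.587)–(3.517,8.000)
cell (4,3): code 0100 → (4.260,4.000)–(5.000,3.485)
cell (4,4): code 1110 → (4.000,4.363)–(4.260,4.000)
cell (4,8): code 1001 → (5.000,8.744)–(4.000,8.587)
cell (5,3): code 0110 → (5.000,3.485)–(6.000,3.542)
cell (5,7): code 1011 → (6.000,7.892)–(5.934,8.000)
cell (5,8): code 0001 → (5.934,8.000)–(5.000,8.744)
cell (6,3): code 0010 → (6.000,3.542)–(6.629,4.000)
cell (6,4): code 0111 → (6.629,4.000)–(7.000,4.559)
cell (6,7): code 1001 → (7.000,7.080)–(6.000,7.892)
cell (7,4): code 0010 → (7.000,4.559)–(7.316,5.000)
cell (7,5): code 0011 → (7.316,5.000)–(7.429,6.000)
cell (7,6): code 0011 → (7.429,6.000)–(7.064,7.000)
cell (7,7): code 0001 → (7.064,7.000)–(7.000,7.080)
total: 18 segments, chained into 1 closed loop(s), length Σ = 14.696241

segments=18 loops=1 length=14.696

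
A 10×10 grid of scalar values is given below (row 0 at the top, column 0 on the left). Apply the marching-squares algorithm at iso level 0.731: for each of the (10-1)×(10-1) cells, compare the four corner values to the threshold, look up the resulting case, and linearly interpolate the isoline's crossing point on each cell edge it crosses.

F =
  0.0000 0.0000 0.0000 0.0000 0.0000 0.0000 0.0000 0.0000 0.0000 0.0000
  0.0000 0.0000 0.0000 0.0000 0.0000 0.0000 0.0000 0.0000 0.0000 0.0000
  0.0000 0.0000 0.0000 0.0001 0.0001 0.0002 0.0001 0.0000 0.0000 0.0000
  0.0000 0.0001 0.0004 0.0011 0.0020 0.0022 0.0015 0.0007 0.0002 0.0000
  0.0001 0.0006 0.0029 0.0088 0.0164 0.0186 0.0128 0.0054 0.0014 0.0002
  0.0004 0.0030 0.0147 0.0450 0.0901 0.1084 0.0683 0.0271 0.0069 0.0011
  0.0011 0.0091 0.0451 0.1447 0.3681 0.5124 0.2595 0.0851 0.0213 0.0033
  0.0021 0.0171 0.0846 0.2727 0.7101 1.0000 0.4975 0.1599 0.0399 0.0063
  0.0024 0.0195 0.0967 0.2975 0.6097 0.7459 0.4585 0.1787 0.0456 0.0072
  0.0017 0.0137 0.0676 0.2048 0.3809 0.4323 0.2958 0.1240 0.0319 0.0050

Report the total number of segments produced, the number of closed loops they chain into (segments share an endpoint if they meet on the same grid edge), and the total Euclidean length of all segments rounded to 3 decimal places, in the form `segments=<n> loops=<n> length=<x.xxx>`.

segments=6 loops=1 length=4.441

cell (6,4): code 0100 → (6.448,5.000)–(7.000,4.072)
cell (6,5): code 1000 → (7.000,5.535)–(6.448,5.000)
cell (7,4): code 0110 → (7.000,4.072)–(8.000,4.891)
cell (7,5): code 1001 → (8.000,5.052)–(7.000,5.535)
cell (8,4): code 0010 → (8.000,4.891)–(8.048,5.000)
cell (8,5): code 0001 → (8.048,5.000)–(8.000,5.052)
total: 6 segments, chained into 1 closed loop(s), length Σ = 4.440840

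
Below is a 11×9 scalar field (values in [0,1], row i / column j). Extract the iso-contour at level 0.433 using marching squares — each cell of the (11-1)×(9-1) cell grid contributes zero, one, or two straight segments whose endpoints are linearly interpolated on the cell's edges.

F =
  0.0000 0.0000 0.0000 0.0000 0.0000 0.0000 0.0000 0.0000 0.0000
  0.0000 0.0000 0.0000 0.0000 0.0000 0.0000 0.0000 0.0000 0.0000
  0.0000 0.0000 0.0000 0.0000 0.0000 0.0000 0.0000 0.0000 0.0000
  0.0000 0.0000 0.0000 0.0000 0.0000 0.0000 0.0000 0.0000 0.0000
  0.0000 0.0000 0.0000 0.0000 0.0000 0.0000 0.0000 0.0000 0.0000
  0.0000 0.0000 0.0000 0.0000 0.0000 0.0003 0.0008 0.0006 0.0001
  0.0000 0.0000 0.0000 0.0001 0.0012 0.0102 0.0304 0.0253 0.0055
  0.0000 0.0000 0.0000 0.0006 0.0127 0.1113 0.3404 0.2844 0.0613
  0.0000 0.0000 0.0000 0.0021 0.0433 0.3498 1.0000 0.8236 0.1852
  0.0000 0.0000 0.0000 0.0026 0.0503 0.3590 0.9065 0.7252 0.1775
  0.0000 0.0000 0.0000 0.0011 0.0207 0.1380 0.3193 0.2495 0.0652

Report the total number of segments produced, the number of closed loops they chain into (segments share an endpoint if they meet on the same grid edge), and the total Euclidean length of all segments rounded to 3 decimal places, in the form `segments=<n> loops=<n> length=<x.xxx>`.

segments=8 loops=1 length=8.199

cell (7,5): code 0100 → (7.140,6.000)–(8.000,5.128)
cell (7,6): code 1100 → (7.276,7.000)–(7.140,6.000)
cell (7,7): code 1000 → (8.000,7.612)–(7.276,7.000)
cell (8,5): code 0110 → (8.000,5.128)–(9.000,5.135)
cell (8,7): code 1001 → (9.000,7.534)–(8.000,7.612)
cell (9,5): code 0010 → (9.000,5.135)–(9.806,6.000)
cell (9,6): code 0011 → (9.806,6.000)–(9.614,7.000)
cell (9,7): code 0001 → (9.614,7.000)–(9.000,7.534)
total: 8 segments, chained into 1 closed loop(s), length Σ = 8.199226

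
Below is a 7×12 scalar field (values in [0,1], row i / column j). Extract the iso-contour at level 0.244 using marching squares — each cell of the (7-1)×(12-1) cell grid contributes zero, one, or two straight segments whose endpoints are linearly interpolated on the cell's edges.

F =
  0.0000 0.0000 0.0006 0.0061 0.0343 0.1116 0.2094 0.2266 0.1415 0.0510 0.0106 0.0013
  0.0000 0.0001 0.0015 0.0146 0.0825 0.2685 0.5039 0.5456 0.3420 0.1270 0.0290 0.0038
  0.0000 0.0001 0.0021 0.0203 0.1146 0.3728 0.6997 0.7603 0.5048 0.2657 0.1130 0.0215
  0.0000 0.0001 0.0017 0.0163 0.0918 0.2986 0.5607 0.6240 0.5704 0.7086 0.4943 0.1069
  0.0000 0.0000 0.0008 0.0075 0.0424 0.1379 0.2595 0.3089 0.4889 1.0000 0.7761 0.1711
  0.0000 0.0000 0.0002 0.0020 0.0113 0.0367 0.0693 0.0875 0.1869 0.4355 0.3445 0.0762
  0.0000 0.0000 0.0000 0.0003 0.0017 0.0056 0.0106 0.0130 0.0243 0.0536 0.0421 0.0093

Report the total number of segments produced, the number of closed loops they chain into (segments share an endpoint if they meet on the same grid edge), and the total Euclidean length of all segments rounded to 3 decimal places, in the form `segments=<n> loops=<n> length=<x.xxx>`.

cell (0,4): code 0100 → (0.844,5.000)–(1.000,4.868)
cell (0,5): code 1100 → (0.117,6.000)–(0.844,5.000)
cell (0,6): code 1100 → (0.055,7.000)–(0.117,6.000)
cell (0,7): code 1100 → (0.511,8.000)–(0.055,7.000)
cell (0,8): code 1000 → (1.000,8.456)–(0.511,8.000)
cell (1,4): code 0110 → (1.000,4.868)–(2.000,4.501)
cell (1,8): code 1101 → (1.844,9.000)–(1.000,8.456)
cell (1,9): code 1000 → (2.000,9.142)–(1.844,9.000)
cell (2,4): code 0110 → (2.000,4.501)–(3.000,4.736)
cell (2,9): code 1101 → (2.344,10.000)–(2.000,9.142)
cell (2,10): code 1000 → (3.000,10.646)–(2.344,10.000)
cell (3,4): code 0010 → (3.000,4.736)–(3.340,5.000)
cell (3,5): code 0111 → (3.340,5.000)–(4.000,5.873)
cell (3,10): code 1001 → (4.000,10.880)–(3.000,10.646)
cell (4,5): code 0010 → (4.000,5.873)–(4.081,6.000)
cell (4,6): code 0011 → (4.081,6.000)–(4.293,7.000)
cell (4,7): code 0011 → (4.293,7.000)–(4.811,8.000)
cell (4,8): code 0111 → (4.811,8.000)–(5.000,8.230)
cell (4,10): code 1001 → (5.000,10.375)–(4.000,10.880)
cell (5,8): code 0010 → (5.000,8.230)–(5.501,9.000)
cell (5,9): code 0011 → (5.501,9.000)–(5.332,10.000)
cell (5,10): code 0001 → (5.332,10.000)–(5.000,10.375)
total: 22 segments, chained into 1 closed loop(s), length Σ = 18.065491

segments=22 loops=1 length=18.065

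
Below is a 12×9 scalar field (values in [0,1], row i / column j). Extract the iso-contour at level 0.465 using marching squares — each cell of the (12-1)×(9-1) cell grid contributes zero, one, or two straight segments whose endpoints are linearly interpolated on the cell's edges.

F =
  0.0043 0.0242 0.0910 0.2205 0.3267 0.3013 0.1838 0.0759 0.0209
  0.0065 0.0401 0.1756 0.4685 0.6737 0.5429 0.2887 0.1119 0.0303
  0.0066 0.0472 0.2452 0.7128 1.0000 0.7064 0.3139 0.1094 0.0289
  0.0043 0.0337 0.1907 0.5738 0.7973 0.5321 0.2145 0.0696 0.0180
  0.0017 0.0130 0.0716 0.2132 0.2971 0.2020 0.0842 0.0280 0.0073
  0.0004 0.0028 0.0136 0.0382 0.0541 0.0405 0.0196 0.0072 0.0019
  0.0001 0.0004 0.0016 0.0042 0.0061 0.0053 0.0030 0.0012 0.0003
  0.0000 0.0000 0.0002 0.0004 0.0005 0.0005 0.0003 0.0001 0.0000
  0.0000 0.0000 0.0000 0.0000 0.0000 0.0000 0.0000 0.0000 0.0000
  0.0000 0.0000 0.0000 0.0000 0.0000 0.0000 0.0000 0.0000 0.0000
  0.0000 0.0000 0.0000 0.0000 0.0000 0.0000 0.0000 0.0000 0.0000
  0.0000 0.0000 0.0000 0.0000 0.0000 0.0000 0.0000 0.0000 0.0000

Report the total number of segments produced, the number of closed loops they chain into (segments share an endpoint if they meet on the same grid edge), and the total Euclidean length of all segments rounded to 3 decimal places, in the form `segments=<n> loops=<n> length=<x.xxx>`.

cell (0,2): code 0100 → (0.986,3.000)–(1.000,2.988)
cell (0,3): code 1100 → (0.399,4.000)–(0.986,3.000)
cell (0,4): code 1100 → (0.678,5.000)–(0.399,4.000)
cell (0,5): code 1000 → (1.000,5.306)–(0.678,5.000)
cell (1,2): code 0110 → (1.000,2.988)–(2.000,2.470)
cell (1,5): code 1001 → (2.000,5.615)–(1.000,5.306)
cell (2,2): code 0110 → (2.000,2.470)–(3.000,2.716)
cell (2,5): code 1001 → (3.000,5.211)–(2.000,5.615)
cell (3,2): code 0010 → (3.000,2.716)–(3.302,3.000)
cell (3,3): code 0011 → (3.302,3.000)–(3.664,4.000)
cell (3,4): code 0011 → (3.664,4.000)–(3.203,5.000)
cell (3,5): code 0001 → (3.203,5.000)–(3.000,5.211)
total: 12 segments, chained into 1 closed loop(s), length Σ = 9.814620

segments=12 loops=1 length=9.815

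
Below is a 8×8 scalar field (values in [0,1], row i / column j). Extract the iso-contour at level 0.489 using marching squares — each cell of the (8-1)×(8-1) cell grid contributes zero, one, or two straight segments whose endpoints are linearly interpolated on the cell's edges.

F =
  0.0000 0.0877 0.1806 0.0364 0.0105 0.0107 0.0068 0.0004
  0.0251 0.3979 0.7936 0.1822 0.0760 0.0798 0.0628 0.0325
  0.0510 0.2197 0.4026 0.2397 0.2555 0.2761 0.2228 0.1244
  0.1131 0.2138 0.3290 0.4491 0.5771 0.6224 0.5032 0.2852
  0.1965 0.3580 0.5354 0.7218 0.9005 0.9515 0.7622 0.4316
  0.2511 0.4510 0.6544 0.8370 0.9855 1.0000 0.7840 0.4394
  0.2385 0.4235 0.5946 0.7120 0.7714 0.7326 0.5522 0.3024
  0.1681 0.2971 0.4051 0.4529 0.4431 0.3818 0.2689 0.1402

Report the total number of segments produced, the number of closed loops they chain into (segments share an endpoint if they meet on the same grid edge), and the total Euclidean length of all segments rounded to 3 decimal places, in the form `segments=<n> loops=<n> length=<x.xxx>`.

segments=22 loops=2 length=19.313

cell (0,1): code 0100 → (0.503,2.000)–(1.000,1.230)
cell (0,2): code 1000 → (1.000,2.498)–(0.503,2.000)
cell (1,1): code 0010 → (1.000,1.230)–(1.779,2.000)
cell (1,2): code 0001 → (1.779,2.000)–(1.000,2.498)
cell (2,3): code 0100 → (2.726,4.000)–(3.000,3.312)
cell (2,4): code 1100 → (2.615,5.000)–(2.726,4.000)
cell (2,5): code 1100 → (2.949,6.000)–(2.615,5.000)
cell (2,6): code 1000 → (3.000,6.065)–(2.949,6.000)
cell (3,1): code 0100 → (3.775,2.000)–(4.000,1.738)
cell (3,2): code 1100 → (3.146,3.000)–(3.775,2.000)
cell (3,3): code 1110 → (3.000,3.312)–(3.146,3.000)
cell (3,6): code 1001 → (4.000,6.826)–(3.000,6.065)
cell (4,1): code 0110 → (4.000,1.738)–(5.000,1.187)
cell (4,6): code 1001 → (5.000,6.856)–(4.000,6.826)
cell (5,1): code 0110 → (5.000,1.187)–(6.000,1.383)
cell (5,6): code 1001 → (6.000,6.253)–(5.000,6.856)
cell (6,1): code 0010 → (6.000,1.383)–(6.557,2.000)
cell (6,2): code 0011 → (6.557,2.000)–(6.861,3.000)
cell (6,3): code 0011 → (6.861,3.000)–(6.860,4.000)
cell (6,4): code 0011 → (6.860,4.000)–(6.694,5.000)
cell (6,5): code 0011 → (6.694,5.000)–(6.223,6.000)
cell (6,6): code 0001 → (6.223,6.000)–(6.000,6.253)
total: 22 segments, chained into 2 closed loop(s), length Σ = 19.313352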